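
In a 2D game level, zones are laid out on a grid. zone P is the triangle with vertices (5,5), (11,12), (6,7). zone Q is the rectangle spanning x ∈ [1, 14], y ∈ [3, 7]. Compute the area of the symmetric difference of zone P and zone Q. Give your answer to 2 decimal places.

53.07

|zone P| = 2.5, |zone Q| = 52, |zone P∩zone Q| = 0.7143.
|zone P △ zone Q| = |zone P| + |zone Q| − 2·|zone P∩zone Q| = 2.5 + 52 − 1.4286 = 53.07.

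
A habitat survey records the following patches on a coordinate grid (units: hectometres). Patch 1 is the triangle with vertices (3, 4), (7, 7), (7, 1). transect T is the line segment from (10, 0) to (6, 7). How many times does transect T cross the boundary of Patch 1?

2

The segment meets the boundary at (6.3,6.475), (7,5.25).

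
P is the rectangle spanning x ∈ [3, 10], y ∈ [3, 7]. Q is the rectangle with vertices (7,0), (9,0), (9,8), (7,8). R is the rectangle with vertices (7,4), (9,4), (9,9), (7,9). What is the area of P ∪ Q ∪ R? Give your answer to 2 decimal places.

38.00

By inclusion–exclusion:
Individual areas: |P| = 28, |Q| = 16, |R| = 10.
|P∩Q|: x∈[7,9], y∈[3,7] → 2·4 = 8.
|P∩R|: x∈[7,9], y∈[4,7] → 2·3 = 6.
|Q∩R|: x∈[7,9], y∈[4,8] → 2·4 = 8.
|P∩Q∩R| = 6.
|P ∪ Q ∪ R| = 54 − 22 + 6 = 38.00.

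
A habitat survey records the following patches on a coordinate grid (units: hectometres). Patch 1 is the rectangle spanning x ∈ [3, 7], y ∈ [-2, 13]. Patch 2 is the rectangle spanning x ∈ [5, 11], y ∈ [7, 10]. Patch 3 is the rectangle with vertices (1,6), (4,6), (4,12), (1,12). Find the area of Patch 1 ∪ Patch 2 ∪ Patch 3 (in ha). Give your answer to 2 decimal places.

By inclusion–exclusion:
Individual areas: |Patch 1| = 60, |Patch 2| = 18, |Patch 3| = 18.
|Patch 1∩Patch 2|: x∈[5,7], y∈[7,10] → 2·3 = 6.
|Patch 1∩Patch 3|: x∈[3,4], y∈[6,12] → 1·6 = 6.
|Patch 2∩Patch 3| = 0 (no overlap).
|Patch 1∩Patch 2∩Patch 3| = 0.
|Patch 1 ∪ Patch 2 ∪ Patch 3| = 96 − 12 + 0 = 84.00.

84.00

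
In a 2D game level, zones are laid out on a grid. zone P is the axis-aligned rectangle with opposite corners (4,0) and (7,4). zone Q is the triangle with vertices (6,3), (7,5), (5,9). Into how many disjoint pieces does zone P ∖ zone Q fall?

zone P ∖ zone Q is a single connected region.

1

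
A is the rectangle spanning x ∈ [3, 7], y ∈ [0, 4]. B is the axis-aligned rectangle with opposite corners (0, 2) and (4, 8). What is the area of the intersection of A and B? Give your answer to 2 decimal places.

2.00

|A∩B|: x∈[3,4], y∈[2,4] → 1·2 = 2.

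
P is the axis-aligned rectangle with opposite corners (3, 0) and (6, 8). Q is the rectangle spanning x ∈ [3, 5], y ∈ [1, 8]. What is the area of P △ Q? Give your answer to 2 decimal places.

|P∩Q|: x∈[3,5], y∈[1,8] → 2·7 = 14.
|P △ Q| = |P| + |Q| − 2·|P∩Q| = 24 + 14 − 28 = 10.00.

10.00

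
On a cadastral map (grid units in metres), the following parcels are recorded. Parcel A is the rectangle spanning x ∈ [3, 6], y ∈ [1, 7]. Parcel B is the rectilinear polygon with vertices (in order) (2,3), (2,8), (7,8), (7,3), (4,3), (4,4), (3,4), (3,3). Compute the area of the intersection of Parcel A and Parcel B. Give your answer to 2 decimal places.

11.00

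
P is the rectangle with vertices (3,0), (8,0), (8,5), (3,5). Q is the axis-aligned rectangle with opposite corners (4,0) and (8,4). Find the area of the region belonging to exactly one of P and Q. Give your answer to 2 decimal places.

9.00

|P∩Q|: x∈[4,8], y∈[0,4] → 4·4 = 16.
|P △ Q| = |P| + |Q| − 2·|P∩Q| = 25 + 16 − 32 = 9.00.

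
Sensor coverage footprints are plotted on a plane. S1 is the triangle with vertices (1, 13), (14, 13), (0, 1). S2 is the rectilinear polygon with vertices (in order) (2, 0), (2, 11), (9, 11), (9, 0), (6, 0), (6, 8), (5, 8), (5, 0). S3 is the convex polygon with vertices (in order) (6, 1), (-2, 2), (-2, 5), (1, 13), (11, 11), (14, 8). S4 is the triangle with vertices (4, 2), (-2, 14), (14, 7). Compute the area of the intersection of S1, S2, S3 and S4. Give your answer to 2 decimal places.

29.07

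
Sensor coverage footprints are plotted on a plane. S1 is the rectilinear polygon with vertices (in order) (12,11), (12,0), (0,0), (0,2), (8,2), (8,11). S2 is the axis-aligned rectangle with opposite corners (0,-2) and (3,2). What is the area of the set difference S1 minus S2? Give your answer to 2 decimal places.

54.00

|S1| = 60, |S1∩S2| = 6.
|S1 ∖ S2| = |S1| − |S1∩S2| = 60 − 6 = 54.00.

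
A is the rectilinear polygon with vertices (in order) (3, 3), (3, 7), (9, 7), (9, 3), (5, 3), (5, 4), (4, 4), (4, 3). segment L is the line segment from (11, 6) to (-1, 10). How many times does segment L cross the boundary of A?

2

The segment meets the boundary at (8,7), (9,6.667).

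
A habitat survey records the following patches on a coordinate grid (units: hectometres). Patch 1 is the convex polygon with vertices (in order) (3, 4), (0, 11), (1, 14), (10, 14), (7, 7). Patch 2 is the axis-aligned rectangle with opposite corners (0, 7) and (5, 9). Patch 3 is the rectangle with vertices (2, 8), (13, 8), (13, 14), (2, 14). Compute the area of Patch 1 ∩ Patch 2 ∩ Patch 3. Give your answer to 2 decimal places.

The intersection is the polygon with vertices (5,9), (5,8), (2,8), (2,9).
By the shoelace formula its area is 3.00.

3.00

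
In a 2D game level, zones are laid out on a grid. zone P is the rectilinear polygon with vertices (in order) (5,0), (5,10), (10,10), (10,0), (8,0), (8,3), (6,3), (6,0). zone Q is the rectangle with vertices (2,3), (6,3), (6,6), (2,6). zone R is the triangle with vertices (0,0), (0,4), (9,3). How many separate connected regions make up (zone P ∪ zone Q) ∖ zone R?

(zone P ∪ zone Q) ∖ zone R splits into 2 disjoint pieces (area 47.1111, area 1.8333).

2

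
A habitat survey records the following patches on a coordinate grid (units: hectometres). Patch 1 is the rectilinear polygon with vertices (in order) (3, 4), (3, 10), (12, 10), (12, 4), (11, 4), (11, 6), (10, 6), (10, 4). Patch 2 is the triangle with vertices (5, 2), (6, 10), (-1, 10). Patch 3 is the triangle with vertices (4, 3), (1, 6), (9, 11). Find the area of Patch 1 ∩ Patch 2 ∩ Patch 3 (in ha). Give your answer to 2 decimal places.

9.81

The intersection is the polygon with vertices (5.406,5.25), (4.625,4), (3.5,4), (3,4.667), (3,7.25), (5.881,9.051).
By the shoelace formula its area is 9.81.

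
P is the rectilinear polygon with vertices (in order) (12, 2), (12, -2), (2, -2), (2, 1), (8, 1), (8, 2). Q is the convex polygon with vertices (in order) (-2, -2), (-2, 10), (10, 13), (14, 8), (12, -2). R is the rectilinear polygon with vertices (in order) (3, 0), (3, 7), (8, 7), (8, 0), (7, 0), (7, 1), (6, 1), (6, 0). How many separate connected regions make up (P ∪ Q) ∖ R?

1

(P ∪ Q) ∖ R is a single connected region.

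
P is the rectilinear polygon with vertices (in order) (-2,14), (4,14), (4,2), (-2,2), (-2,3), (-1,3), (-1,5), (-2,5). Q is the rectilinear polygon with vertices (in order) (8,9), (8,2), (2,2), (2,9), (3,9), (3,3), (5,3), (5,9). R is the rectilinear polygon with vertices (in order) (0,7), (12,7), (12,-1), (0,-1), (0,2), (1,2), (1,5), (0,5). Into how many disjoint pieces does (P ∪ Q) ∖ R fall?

(P ∪ Q) ∖ R splits into 2 disjoint pieces (area 53, area 6).

2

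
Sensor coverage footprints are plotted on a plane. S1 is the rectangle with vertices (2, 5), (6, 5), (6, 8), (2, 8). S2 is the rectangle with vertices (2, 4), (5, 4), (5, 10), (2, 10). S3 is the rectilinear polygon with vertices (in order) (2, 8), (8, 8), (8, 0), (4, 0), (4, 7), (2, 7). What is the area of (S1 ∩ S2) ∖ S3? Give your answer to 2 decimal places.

4.00

|S1 ∩ S2| = 9.
|(S1 ∩ S2) ∩ S3| = 5.
|(S1 ∩ S2) ∖ S3| = 9 − 5 = 4.00.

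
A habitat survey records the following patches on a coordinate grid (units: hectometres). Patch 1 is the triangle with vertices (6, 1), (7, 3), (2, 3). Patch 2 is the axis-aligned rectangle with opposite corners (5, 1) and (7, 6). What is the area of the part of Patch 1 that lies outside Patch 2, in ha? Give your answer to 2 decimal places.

|Patch 1| = 5, |Patch 1∩Patch 2| = 2.75.
|Patch 1 ∖ Patch 2| = |Patch 1| − |Patch 1∩Patch 2| = 5 − 2.75 = 2.25.

2.25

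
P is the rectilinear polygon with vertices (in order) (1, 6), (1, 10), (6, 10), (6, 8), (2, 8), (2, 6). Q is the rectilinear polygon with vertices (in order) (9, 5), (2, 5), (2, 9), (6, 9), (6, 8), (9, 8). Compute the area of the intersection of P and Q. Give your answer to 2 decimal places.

4.00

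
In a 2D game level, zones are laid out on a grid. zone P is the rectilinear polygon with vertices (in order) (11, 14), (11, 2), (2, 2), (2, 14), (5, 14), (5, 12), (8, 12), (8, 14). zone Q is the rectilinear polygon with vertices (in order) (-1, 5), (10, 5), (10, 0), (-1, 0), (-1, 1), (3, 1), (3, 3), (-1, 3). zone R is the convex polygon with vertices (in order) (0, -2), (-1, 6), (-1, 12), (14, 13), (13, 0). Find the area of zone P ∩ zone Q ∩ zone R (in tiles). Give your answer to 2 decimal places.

The intersection is the polygon with vertices (3,3), (2,3), (2,5), (10,5), (10,2), (3,2).
By the shoelace formula its area is 23.00.

23.00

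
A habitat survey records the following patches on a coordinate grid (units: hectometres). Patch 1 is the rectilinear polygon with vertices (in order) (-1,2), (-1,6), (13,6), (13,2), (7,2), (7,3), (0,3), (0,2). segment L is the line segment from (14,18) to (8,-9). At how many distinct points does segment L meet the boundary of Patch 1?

2

The segment meets the boundary at (10.444,2), (11.333,6).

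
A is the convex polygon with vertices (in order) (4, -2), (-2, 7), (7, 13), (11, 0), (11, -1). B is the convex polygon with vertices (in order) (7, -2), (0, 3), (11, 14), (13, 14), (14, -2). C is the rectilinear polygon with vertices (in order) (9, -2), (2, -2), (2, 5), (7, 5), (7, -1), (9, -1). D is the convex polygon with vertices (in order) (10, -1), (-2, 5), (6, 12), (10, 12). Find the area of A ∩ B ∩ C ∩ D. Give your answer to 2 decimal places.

The intersection is the polygon with vertices (7,5), (7,0.5), (2,3), (2,5), (2,5).
By the shoelace formula its area is 16.25.

16.25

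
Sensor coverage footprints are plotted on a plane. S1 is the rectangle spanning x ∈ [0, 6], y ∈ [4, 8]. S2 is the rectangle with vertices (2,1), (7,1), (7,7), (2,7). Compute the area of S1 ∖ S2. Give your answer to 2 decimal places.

12.00

|S1∩S2|: x∈[2,6], y∈[4,7] → 4·3 = 12.
|S1| = 24.
|S1 ∖ S2| = |S1| − |S1∩S2| = 24 − 12 = 12.00.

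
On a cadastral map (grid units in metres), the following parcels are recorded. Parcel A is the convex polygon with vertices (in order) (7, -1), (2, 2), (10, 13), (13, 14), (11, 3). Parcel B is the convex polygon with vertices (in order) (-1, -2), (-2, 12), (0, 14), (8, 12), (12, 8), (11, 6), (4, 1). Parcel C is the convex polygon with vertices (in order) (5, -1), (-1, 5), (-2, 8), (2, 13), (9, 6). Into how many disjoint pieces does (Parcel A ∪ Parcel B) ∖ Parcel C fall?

(Parcel A ∪ Parcel B) ∖ Parcel C splits into 2 disjoint pieces (area 17.5398, area 75.493).

2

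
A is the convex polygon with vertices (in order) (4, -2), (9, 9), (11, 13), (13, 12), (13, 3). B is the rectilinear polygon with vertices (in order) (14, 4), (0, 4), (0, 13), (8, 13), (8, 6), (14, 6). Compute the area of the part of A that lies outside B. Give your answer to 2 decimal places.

48.22

|A| = 60, |A∩B| = 11.7818.
|A ∖ B| = |A| − |A∩B| = 60 − 11.7818 = 48.22.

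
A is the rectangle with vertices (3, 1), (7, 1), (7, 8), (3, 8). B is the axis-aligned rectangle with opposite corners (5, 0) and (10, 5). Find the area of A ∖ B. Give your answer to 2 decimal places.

20.00

|A∩B|: x∈[5,7], y∈[1,5] → 2·4 = 8.
|A| = 28.
|A ∖ B| = |A| − |A∩B| = 28 − 8 = 20.00.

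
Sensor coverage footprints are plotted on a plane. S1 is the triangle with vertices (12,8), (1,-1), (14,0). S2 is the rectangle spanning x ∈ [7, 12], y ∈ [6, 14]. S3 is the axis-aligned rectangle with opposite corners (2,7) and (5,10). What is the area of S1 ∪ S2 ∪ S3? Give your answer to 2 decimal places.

99.56

By inclusion–exclusion:
Individual areas: |S1| = 53, |S2| = 40, |S3| = 9.
|S1∩S2| = 2.4444.
|S1∩S3| = 0.
|S2∩S3| = 0 (no overlap).
|S1∩S2∩S3| = 0.
|S1 ∪ S2 ∪ S3| = 102 − 2.4444 + 0 = 99.56.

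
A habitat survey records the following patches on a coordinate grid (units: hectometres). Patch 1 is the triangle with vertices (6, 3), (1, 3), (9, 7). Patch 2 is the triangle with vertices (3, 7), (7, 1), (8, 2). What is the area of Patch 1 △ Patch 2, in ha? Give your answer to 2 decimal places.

11.74

|Patch 1| = 10, |Patch 2| = 5, |Patch 1∩Patch 2| = 1.631.
|Patch 1 △ Patch 2| = |Patch 1| + |Patch 2| − 2·|Patch 1∩Patch 2| = 10 + 5 − 3.2619 = 11.74.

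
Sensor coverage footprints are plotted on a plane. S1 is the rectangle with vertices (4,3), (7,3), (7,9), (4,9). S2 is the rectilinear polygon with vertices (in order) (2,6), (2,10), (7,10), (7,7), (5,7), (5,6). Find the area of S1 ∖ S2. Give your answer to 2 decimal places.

11.00

|S1| = 18, |S1∩S2| = 7.
|S1 ∖ S2| = |S1| − |S1∩S2| = 18 − 7 = 11.00.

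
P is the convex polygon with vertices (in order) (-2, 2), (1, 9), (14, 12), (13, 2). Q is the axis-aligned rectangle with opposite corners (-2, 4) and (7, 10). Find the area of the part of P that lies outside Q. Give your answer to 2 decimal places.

76.81

|P| = 116, |P∩Q| = 39.1905.
|P ∖ Q| = |P| − |P∩Q| = 116 − 39.1905 = 76.81.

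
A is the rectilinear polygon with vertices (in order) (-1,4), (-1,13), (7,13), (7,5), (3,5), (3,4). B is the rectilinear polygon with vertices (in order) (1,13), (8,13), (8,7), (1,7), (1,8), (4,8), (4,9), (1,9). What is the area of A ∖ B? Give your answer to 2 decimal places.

|A| = 68, |A∩B| = 33.
|A ∖ B| = |A| − |A∩B| = 68 − 33 = 35.00.

35.00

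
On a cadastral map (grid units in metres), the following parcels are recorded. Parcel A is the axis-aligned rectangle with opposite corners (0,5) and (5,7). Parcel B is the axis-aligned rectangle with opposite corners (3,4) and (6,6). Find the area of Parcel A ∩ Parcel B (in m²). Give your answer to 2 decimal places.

|Parcel A∩Parcel B|: x∈[3,5], y∈[5,6] → 2·1 = 2.

2.00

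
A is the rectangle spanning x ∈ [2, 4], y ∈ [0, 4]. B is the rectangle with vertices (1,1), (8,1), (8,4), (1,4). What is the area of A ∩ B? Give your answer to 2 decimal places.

6.00

|A∩B|: x∈[2,4], y∈[1,4] → 2·3 = 6.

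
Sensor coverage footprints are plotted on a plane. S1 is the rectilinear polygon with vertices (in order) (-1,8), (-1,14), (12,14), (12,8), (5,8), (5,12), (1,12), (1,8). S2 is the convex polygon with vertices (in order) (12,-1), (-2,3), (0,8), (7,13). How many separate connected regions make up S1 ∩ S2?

2

S1 ∩ S2 splits into 2 disjoint pieces (area 13.0357, area 0.3571).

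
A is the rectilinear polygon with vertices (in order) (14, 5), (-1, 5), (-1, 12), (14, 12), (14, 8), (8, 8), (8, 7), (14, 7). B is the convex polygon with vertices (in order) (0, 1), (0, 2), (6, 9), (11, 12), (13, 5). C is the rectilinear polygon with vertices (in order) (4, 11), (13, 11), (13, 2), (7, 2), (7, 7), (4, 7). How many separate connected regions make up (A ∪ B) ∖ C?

2

(A ∪ B) ∖ C splits into 2 disjoint pieces (area 70.6044, area 2).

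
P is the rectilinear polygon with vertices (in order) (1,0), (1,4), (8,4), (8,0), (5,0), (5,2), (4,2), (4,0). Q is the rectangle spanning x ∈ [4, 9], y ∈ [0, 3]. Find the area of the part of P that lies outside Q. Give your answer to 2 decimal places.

|P| = 26, |P∩Q| = 10.
|P ∖ Q| = |P| − |P∩Q| = 26 − 10 = 16.00.

16.00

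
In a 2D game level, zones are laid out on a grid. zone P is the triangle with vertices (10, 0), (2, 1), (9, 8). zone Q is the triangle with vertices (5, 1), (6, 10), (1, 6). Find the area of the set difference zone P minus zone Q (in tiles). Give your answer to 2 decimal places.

28.94

|zone P| = 31.5, |zone P∩zone Q| = 2.5625.
|zone P ∖ zone Q| = |zone P| − |zone P∩zone Q| = 31.5 − 2.5625 = 28.94.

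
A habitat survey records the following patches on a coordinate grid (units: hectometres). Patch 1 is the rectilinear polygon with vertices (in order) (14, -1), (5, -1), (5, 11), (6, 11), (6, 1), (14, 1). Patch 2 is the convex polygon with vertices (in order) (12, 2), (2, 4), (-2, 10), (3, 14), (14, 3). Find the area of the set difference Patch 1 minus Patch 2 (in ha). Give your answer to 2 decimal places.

|Patch 1| = 28, |Patch 1∩Patch 2| = 7.7.
|Patch 1 ∖ Patch 2| = |Patch 1| − |Patch 1∩Patch 2| = 28 − 7.7 = 20.30.

20.30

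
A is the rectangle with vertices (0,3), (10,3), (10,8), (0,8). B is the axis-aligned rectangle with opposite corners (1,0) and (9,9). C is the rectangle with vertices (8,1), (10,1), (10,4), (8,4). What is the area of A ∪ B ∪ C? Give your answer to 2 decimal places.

84.00

By inclusion–exclusion:
Individual areas: |A| = 50, |B| = 72, |C| = 6.
|A∩B|: x∈[1,9], y∈[3,8] → 8·5 = 40.
|A∩C|: x∈[8,10], y∈[3,4] → 2·1 = 2.
|B∩C|: x∈[8,9], y∈[1,4] → 1·3 = 3.
|A∩B∩C| = 1.
|A ∪ B ∪ C| = 128 − 45 + 1 = 84.00.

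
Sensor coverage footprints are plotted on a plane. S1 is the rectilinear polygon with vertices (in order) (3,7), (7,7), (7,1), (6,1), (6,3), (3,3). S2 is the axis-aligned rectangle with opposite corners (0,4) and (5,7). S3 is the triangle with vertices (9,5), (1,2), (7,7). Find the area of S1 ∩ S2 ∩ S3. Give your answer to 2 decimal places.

The intersection is the polygon with vertices (5,4), (3.4,4), (5,5.333).
By the shoelace formula its area is 1.07.

1.07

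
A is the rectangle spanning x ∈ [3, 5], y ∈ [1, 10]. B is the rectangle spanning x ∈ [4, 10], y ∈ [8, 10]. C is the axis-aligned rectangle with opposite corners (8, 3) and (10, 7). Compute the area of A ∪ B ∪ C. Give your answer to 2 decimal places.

By inclusion–exclusion:
Individual areas: |A| = 18, |B| = 12, |C| = 8.
|A∩B|: x∈[4,5], y∈[8,10] → 1·2 = 2.
|A∩C| = 0 (no overlap).
|B∩C| = 0 (no overlap).
|A∩B∩C| = 0.
|A ∪ B ∪ C| = 38 − 2 + 0 = 36.00.

36.00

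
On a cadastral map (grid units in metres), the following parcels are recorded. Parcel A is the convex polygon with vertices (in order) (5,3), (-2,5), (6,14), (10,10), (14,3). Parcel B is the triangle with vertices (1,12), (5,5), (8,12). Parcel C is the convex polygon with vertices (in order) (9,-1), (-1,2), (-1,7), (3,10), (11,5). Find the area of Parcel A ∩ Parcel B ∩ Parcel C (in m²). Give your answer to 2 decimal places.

8.08

The intersection is the polygon with vertices (5,5), (2.4,9.55), (3,10), (6.268,7.958).
By the shoelace formula its area is 8.08.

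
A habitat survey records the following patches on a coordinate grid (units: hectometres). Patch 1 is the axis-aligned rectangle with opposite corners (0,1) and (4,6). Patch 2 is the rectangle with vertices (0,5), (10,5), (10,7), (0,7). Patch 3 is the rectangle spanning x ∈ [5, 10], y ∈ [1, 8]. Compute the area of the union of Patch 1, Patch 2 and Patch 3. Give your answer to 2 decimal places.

61.00

By inclusion–exclusion:
Individual areas: |Patch 1| = 20, |Patch 2| = 20, |Patch 3| = 35.
|Patch 1∩Patch 2|: x∈[0,4], y∈[5,6] → 4·1 = 4.
|Patch 1∩Patch 3| = 0 (no overlap).
|Patch 2∩Patch 3|: x∈[5,10], y∈[5,7] → 5·2 = 10.
|Patch 1∩Patch 2∩Patch 3| = 0.
|Patch 1 ∪ Patch 2 ∪ Patch 3| = 75 − 14 + 0 = 61.00.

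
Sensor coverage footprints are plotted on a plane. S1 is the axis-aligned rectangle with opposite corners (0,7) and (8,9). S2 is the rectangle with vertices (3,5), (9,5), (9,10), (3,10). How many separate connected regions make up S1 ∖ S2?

S1 ∖ S2 is a single connected region.

1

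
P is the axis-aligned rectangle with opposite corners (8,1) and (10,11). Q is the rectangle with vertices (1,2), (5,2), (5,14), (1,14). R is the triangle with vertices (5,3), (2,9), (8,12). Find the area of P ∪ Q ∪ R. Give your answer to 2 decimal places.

79.25

By inclusion–exclusion:
Individual areas: |P| = 20, |Q| = 48, |R| = 22.5.
|P∩Q| = 0 (no overlap).
|P∩R| = 0.
|Q∩R| = 11.25.
|P∩Q∩R| = 0.
|P ∪ Q ∪ R| = 90.5 − 11.25 + 0 = 79.25.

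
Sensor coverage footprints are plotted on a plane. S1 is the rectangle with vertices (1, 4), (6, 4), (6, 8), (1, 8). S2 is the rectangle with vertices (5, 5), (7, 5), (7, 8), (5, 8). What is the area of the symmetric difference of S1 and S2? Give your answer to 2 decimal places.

20.00

|S1∩S2|: x∈[5,6], y∈[5,8] → 1·3 = 3.
|S1 △ S2| = |S1| + |S2| − 2·|S1∩S2| = 20 + 6 − 6 = 20.00.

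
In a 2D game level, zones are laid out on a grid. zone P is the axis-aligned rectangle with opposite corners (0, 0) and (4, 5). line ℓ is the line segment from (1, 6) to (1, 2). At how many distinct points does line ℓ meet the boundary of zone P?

1

The segment meets the boundary at (1,5).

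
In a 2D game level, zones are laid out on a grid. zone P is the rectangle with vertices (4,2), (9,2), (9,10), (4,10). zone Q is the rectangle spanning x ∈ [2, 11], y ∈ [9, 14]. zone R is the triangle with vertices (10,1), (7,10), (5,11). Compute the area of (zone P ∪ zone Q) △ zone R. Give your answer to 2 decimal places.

|zone P ∪ zone Q| = 80.
|(zone P ∪ zone Q) ∩ zone R| = 7.
|(zone P ∪ zone Q) △ zone R| = 80 + 7.5 − 14 = 73.50.

73.50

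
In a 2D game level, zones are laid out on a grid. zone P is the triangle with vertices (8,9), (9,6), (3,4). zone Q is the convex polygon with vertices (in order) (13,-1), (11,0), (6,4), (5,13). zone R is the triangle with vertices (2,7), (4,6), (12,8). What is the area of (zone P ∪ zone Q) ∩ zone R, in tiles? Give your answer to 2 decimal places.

The region (zone P ∪ zone Q) ∩ zone R is the polygon with vertices (5.7,6.7), (5.626,7.363), (8.452,7.645), (8.615,7.154), (5.333,6.333).
By the shoelace formula its area is 2.15.

2.15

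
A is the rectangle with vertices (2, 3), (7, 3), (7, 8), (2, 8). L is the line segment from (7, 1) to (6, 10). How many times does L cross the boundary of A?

The segment meets the boundary at (6.222,8), (6.778,3).

2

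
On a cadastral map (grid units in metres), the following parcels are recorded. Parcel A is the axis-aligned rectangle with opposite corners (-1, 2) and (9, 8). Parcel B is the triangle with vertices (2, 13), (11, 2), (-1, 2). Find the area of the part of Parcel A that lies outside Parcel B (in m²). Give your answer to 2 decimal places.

|Parcel A| = 60, |Parcel A∩Parcel B| = 49.9192.
|Parcel A ∖ Parcel B| = |Parcel A| − |Parcel A∩Parcel B| = 60 − 49.9192 = 10.08.

10.08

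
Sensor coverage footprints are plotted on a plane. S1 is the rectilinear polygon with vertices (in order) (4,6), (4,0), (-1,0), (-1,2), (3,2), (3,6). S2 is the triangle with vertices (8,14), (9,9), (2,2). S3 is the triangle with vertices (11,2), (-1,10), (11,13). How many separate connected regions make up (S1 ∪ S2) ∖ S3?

2

(S1 ∪ S2) ∖ S3 splits into 2 disjoint pieces (area 16.55, area 1.1667).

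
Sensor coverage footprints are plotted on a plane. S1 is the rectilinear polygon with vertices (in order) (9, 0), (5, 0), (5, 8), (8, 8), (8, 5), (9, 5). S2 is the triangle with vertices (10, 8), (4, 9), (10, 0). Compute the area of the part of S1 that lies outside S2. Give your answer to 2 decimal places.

|S1| = 29, |S1∩S2| = 11.
|S1 ∖ S2| = |S1| − |S1∩S2| = 29 − 11 = 18.00.

18.00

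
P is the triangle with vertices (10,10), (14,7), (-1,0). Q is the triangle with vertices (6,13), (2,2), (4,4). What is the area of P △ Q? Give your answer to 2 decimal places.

41.16

|P| = 36.5, |Q| = 7, |P∩Q| = 1.1705.
|P △ Q| = |P| + |Q| − 2·|P∩Q| = 36.5 + 7 − 2.341 = 41.16.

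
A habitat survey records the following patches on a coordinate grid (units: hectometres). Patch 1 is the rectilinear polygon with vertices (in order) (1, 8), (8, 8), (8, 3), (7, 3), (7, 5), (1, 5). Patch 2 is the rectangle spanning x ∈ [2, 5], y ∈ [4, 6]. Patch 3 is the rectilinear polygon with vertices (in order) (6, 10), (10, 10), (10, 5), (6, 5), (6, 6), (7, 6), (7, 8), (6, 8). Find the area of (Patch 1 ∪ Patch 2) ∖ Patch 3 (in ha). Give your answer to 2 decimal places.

22.00

|Patch 1 ∪ Patch 2| = 26.
|(Patch 1 ∪ Patch 2) ∩ Patch 3| = 4.
|(Patch 1 ∪ Patch 2) ∖ Patch 3| = 26 − 4 = 22.00.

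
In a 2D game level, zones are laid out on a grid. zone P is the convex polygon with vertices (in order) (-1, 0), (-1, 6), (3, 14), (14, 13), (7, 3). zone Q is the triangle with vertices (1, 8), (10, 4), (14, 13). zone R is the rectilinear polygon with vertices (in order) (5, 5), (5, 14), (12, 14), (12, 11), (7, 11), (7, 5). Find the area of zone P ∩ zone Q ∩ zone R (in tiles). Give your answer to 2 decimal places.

10.26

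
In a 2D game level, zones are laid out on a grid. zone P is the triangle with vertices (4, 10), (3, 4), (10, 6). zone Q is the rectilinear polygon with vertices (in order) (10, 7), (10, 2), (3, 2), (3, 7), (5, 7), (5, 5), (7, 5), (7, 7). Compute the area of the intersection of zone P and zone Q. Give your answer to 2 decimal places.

8.54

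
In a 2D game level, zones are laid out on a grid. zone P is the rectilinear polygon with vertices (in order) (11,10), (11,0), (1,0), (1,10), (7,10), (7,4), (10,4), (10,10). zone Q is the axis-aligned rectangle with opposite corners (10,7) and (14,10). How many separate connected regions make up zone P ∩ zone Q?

zone P ∩ zone Q is a single connected region.

1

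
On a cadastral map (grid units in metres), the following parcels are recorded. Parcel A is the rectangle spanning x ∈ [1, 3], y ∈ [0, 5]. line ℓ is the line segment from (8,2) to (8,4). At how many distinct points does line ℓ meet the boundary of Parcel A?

The segment lies entirely outside Parcel A and never meets its boundary.

0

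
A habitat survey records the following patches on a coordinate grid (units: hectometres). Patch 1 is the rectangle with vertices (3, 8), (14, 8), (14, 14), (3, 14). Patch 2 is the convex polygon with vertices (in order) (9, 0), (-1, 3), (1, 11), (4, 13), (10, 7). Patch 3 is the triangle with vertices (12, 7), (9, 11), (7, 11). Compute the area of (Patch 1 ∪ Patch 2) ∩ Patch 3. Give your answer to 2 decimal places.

3.75

The region (Patch 1 ∪ Patch 2) ∩ Patch 3 is the polygon with vertices (10.75,8), (7,11), (9,11), (11.25,8).
By the shoelace formula its area is 3.75.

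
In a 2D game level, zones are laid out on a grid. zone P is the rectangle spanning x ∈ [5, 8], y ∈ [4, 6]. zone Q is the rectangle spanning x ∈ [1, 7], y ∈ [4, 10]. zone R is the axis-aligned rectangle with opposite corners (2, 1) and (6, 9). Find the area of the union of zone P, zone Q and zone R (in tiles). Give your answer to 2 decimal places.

By inclusion–exclusion:
Individual areas: |zone P| = 6, |zone Q| = 36, |zone R| = 32.
|zone P∩zone Q|: x∈[5,7], y∈[4,6] → 2·2 = 4.
|zone P∩zone R|: x∈[5,6], y∈[4,6] → 1·2 = 2.
|zone Q∩zone R|: x∈[2,6], y∈[4,9] → 4·5 = 20.
|zone P∩zone Q∩zone R| = 2.
|zone P ∪ zone Q ∪ zone R| = 74 − 26 + 2 = 50.00.

50.00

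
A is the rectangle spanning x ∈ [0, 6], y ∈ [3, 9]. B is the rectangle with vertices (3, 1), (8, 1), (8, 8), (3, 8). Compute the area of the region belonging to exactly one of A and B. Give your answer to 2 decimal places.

41.00

|A∩B|: x∈[3,6], y∈[3,8] → 3·5 = 15.
|A △ B| = |A| + |B| − 2·|A∩B| = 36 + 35 − 30 = 41.00.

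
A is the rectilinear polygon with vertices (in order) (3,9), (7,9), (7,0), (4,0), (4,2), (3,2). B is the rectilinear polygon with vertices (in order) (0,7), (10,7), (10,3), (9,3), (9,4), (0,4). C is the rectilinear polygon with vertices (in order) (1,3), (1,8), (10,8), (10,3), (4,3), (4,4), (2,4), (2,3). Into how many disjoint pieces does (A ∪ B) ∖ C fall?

3

(A ∪ B) ∖ C splits into 3 disjoint pieces (area 4, area 11, area 3).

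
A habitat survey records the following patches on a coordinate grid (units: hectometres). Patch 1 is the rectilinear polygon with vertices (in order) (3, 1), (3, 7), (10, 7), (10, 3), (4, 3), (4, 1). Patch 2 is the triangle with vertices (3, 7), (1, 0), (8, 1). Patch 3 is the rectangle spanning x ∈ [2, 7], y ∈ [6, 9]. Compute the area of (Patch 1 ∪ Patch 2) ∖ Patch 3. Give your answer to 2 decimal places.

|Patch 1 ∪ Patch 2| = 44.8333.
|(Patch 1 ∪ Patch 2) ∩ Patch 3| = 4.1429.
|(Patch 1 ∪ Patch 2) ∖ Patch 3| = 44.8333 − 4.1429 = 40.69.

40.69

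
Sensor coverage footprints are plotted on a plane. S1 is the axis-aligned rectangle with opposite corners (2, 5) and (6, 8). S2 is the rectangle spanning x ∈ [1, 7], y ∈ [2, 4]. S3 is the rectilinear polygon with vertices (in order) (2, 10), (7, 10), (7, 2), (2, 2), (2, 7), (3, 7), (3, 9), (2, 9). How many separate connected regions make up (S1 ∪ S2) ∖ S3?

2

(S1 ∪ S2) ∖ S3 splits into 2 disjoint pieces (area 1, area 2).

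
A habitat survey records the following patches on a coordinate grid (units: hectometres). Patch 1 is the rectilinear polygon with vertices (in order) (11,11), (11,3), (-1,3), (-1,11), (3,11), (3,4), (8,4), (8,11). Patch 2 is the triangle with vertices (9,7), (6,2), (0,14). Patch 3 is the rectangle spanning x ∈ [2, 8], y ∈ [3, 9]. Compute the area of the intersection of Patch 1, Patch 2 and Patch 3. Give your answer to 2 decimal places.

1.90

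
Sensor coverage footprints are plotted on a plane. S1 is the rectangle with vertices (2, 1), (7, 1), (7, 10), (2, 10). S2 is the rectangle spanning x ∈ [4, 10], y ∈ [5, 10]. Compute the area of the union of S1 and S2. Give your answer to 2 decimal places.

60.00

By inclusion–exclusion:
Individual areas: |S1| = 45, |S2| = 30.
|S1∩S2|: x∈[4,7], y∈[5,10] → 3·5 = 15.
|S1 ∪ S2| = 75 − 15 = 60.00.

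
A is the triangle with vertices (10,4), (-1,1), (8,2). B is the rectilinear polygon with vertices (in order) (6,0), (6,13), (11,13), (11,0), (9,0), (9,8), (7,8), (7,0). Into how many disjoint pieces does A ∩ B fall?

A ∩ B splits into 2 disjoint pieces (area 0.3636, area 1.2121).

2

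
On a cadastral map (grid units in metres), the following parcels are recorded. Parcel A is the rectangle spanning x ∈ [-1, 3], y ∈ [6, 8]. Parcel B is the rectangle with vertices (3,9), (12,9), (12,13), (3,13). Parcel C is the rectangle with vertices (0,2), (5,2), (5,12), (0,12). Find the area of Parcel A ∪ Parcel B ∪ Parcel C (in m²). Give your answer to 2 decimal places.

82.00

By inclusion–exclusion:
Individual areas: |Parcel A| = 8, |Parcel B| = 36, |Parcel C| = 50.
|Parcel A∩Parcel B| = 0 (no overlap).
|Parcel A∩Parcel C|: x∈[0,3], y∈[6,8] → 3·2 = 6.
|Parcel B∩Parcel C|: x∈[3,5], y∈[9,12] → 2·3 = 6.
|Parcel A∩Parcel B∩Parcel C| = 0.
|Parcel A ∪ Parcel B ∪ Parcel C| = 94 − 12 + 0 = 82.00.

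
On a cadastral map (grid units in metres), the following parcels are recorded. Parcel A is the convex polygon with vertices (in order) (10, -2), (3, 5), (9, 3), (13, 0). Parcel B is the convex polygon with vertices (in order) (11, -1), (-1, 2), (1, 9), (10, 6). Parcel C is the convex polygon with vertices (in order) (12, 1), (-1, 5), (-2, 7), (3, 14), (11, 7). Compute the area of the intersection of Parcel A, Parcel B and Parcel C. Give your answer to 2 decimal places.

7.00

The intersection is the polygon with vertices (9,3), (10.6,1.8), (10.655,1.414), (4.778,3.222), (3,5).
By the shoelace formula its area is 7.00.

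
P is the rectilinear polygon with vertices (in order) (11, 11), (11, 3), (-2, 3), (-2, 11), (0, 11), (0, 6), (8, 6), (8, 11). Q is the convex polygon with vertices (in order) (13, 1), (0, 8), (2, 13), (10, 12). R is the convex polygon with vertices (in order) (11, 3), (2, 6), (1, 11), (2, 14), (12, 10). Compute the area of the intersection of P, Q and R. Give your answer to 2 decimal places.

The intersection is the polygon with vertices (3.714,6), (8,6), (8,11), (9.5,11), (10.367,10.653), (11,8.333), (11,3), (6.5,4.5).
By the shoelace formula its area is 26.11.

26.11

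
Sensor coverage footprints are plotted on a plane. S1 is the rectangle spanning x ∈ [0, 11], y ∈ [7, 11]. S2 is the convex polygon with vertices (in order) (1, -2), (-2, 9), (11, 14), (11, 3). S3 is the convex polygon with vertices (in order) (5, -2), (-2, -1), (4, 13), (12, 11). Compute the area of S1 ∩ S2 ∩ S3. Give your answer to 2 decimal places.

The intersection is the polygon with vertices (1.429,7), (3.132,10.974), (3.2,11), (11,11), (11,9.143), (9.846,7).
By the shoelace formula its area is 33.62.

33.62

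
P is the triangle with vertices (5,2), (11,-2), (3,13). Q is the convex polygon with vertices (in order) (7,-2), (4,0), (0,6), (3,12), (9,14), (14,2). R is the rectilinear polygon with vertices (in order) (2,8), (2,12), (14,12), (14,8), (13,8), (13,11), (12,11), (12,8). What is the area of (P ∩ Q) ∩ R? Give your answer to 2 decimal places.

The region (P ∩ Q) ∩ R is the polygon with vertices (3.182,12), (3.533,12), (5.667,8), (3.909,8).
By the shoelace formula its area is 4.22.

4.22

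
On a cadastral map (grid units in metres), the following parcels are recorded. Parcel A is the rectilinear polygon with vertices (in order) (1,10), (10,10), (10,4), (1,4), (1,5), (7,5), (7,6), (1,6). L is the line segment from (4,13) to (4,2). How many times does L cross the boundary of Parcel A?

4

The segment meets the boundary at (4,4), (4,5), (4,6), (4,10).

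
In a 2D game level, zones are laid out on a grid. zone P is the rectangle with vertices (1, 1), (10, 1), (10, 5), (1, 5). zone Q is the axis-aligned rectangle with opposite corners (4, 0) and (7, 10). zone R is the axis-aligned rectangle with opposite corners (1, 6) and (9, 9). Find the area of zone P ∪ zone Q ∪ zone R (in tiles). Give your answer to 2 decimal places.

69.00

By inclusion–exclusion:
Individual areas: |zone P| = 36, |zone Q| = 30, |zone R| = 24.
|zone P∩zone Q|: x∈[4,7], y∈[1,5] → 3·4 = 12.
|zone P∩zone R| = 0 (no overlap).
|zone Q∩zone R|: x∈[4,7], y∈[6,9] → 3·3 = 9.
|zone P∩zone Q∩zone R| = 0.
|zone P ∪ zone Q ∪ zone R| = 90 − 21 + 0 = 69.00.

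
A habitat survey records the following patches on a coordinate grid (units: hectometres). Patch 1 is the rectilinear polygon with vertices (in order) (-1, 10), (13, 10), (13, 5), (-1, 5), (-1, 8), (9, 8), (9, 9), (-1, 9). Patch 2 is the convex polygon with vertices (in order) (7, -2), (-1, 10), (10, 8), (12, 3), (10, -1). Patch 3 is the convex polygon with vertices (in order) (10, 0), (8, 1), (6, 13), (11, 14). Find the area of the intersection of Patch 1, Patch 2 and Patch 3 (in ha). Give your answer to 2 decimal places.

The intersection is the polygon with vertices (9,8), (9,8.182), (10,8), (10.485,6.788), (10.357,5), (7.333,5), (6.833,8).
By the shoelace formula its area is 9.89.

9.89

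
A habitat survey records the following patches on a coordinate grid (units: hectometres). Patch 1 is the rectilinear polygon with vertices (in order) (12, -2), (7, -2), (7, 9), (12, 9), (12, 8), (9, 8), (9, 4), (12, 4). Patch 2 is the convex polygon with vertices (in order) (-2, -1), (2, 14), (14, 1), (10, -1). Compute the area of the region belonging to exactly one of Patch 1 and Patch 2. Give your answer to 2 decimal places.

109.64

|Patch 1| = 43, |Patch 2| = 128, |Patch 1∩Patch 2| = 30.6795.
|Patch 1 △ Patch 2| = |Patch 1| + |Patch 2| − 2·|Patch 1∩Patch 2| = 43 + 128 − 61.359 = 109.64.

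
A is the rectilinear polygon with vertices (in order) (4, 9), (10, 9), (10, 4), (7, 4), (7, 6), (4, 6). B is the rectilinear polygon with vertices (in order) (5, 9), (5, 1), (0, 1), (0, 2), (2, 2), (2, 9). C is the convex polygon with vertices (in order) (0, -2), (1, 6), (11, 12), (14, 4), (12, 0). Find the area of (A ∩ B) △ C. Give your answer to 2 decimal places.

122.80

|A ∩ B| = 3.
|(A ∩ B) ∩ C| = 2.1.
|(A ∩ B) △ C| = 3 + 124 − 4.2 = 122.80.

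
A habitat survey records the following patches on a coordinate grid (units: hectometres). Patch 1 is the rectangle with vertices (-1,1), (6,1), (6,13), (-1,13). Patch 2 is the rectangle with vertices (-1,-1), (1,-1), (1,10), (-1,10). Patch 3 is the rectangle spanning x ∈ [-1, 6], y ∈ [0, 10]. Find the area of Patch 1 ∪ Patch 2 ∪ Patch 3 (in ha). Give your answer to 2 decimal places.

93.00

By inclusion–exclusion:
Individual areas: |Patch 1| = 84, |Patch 2| = 22, |Patch 3| = 70.
|Patch 1∩Patch 2|: x∈[-1,1], y∈[1,10] → 2·9 = 18.
|Patch 1∩Patch 3|: x∈[-1,6], y∈[1,10] → 7·9 = 63.
|Patch 2∩Patch 3|: x∈[-1,1], y∈[0,10] → 2·10 = 20.
|Patch 1∩Patch 2∩Patch 3| = 18.
|Patch 1 ∪ Patch 2 ∪ Patch 3| = 176 − 101 + 18 = 93.00.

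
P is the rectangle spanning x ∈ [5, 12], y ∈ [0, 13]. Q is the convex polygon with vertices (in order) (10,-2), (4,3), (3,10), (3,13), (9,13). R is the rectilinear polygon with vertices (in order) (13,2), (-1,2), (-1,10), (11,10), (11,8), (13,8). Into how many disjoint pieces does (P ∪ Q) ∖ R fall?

(P ∪ Q) ∖ R splits into 2 disjoint pieces (area 29, area 16.2667).

2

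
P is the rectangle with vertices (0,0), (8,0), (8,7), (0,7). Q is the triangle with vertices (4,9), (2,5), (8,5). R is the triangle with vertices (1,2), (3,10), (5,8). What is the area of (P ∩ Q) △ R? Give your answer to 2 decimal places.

|P ∩ Q| = 9.
|(P ∩ Q) ∩ R| = 2.3333.
|(P ∩ Q) △ R| = 9 + 10 − 4.6667 = 14.33.

14.33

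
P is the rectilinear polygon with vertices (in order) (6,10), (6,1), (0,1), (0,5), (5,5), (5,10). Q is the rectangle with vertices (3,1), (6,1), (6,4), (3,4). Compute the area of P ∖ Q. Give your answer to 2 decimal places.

|P| = 29, |P∩Q| = 9.
|P ∖ Q| = |P| − |P∩Q| = 29 − 9 = 20.00.

20.00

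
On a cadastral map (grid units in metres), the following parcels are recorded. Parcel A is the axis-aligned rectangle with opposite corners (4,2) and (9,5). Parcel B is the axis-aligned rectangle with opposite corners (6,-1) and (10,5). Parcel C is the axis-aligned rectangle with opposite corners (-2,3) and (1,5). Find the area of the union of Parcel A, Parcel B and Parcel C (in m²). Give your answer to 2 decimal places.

By inclusion–exclusion:
Individual areas: |Parcel A| = 15, |Parcel B| = 24, |Parcel C| = 6.
|Parcel A∩Parcel B|: x∈[6,9], y∈[2,5] → 3·3 = 9.
|Parcel A∩Parcel C| = 0 (no overlap).
|Parcel B∩Parcel C| = 0 (no overlap).
|Parcel A∩Parcel B∩Parcel C| = 0.
|Parcel A ∪ Parcel B ∪ Parcel C| = 45 − 9 + 0 = 36.00.

36.00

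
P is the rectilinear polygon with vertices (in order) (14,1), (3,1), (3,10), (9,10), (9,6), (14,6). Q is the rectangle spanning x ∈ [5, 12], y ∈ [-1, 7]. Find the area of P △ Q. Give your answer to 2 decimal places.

57.00

|P| = 79, |Q| = 56, |P∩Q| = 39.
|P △ Q| = |P| + |Q| − 2·|P∩Q| = 79 + 56 − 78 = 57.00.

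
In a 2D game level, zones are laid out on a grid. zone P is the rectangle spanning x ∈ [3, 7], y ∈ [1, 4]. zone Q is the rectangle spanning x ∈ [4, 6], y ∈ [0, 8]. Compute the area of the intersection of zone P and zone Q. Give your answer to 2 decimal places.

6.00

|zone P∩zone Q|: x∈[4,6], y∈[1,4] → 2·3 = 6.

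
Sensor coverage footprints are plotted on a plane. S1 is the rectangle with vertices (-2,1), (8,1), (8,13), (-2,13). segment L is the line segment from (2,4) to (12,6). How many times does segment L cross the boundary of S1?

The segment meets the boundary at (8,5.2).

1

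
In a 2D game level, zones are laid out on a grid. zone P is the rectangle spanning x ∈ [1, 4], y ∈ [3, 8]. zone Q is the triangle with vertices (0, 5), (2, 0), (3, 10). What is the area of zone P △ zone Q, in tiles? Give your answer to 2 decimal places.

13.07

|zone P| = 15, |zone Q| = 12.5, |zone P∩zone Q| = 7.2167.
|zone P △ zone Q| = |zone P| + |zone Q| − 2·|zone P∩zone Q| = 15 + 12.5 − 14.4333 = 13.07.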